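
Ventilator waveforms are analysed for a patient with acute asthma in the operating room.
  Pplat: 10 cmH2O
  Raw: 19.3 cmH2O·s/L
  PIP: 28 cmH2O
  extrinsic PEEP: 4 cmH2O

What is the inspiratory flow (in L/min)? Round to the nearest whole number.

56

flow = (PIP − Pplat) / Raw = (28 − 10) / 19.3 = 0.9326 L/s × 60 = 55.956 L/min.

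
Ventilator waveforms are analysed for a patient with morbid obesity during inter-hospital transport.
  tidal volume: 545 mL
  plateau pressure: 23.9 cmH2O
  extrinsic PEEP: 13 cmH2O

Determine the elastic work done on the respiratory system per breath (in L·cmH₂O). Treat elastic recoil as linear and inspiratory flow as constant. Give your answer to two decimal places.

Elastic work ≈ ½ × (Pplat − PEEP) × Vt = 0.5 × (23.9 − 13) × 0.545 L = 0.5 × 10.9 × 0.545 = 2.97 L·cmH2O.

2.97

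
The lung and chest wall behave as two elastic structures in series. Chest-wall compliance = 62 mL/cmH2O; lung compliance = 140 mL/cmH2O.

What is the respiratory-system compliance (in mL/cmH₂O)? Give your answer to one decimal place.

Lung and chest wall are elastances in series: 1/Crs = 1/CL + 1/Ccw.
1/Crs = 1/140 + 1/62 = 0.02327.
Crs = 42.974 mL/cmH2O.

43.0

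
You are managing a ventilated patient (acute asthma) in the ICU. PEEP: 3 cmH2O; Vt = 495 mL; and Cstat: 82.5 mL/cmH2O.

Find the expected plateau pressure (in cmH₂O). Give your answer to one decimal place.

9.0

Pplat = PEEP + Vt / Cstat = 3 + 495 / 82.5 = 3 + 6.0 = 9.0 cmH2O.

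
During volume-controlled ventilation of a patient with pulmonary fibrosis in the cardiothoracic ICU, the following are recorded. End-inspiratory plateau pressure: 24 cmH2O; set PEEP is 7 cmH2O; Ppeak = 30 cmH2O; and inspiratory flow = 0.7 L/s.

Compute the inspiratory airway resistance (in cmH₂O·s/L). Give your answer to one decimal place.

8.6

Raw = (PIP − Pplat) / flow = (30 − 24) / 0.7 = 6.0 / 0.7 = 8.571 cmH2O·s/L.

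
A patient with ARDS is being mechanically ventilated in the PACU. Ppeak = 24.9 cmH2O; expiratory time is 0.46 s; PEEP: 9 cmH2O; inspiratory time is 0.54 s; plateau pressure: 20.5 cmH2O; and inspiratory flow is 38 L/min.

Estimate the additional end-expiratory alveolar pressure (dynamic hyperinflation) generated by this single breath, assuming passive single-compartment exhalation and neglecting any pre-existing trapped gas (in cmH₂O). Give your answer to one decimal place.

Flow: 38 L/min ÷ 60 = 0.6333 L/s.
Vt = flow × Ti = 0.6333 L/s × 0.54 s × 1000 mL/L = 341.98 mL.
R = (PIP − Pplat)/V̇ = (24.9 − 20.5) / 0.6333 = 4.4/0.6333 = 6.948 cmH2O·s/L.
C = Vt/(Pplat − PEEP) = 341.98 / (20.5 − 9) = 341.98/11.5 = 29.737 mL/cmH2O.
τ = R × C = 6.948 × 0.02974 L/cmH2O = 0.2066 s.
Fraction remaining = e^(−Te/τ) = e^(−0.46/0.2066) = 0.1079; trapped volume = 341.98 × 0.1079 = 36.9 mL.
Additional alveolar pressure from trapping ≈ V_trapped / C = 36.9 / 29.737 = 1.241 cmH2O.

1.2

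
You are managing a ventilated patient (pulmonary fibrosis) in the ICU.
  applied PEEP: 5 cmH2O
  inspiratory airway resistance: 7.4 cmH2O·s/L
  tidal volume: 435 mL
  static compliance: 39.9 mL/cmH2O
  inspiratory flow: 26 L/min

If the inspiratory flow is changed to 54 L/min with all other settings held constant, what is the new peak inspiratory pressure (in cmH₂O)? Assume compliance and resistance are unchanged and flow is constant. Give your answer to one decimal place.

Flow: 26 L/min ÷ 60 = 0.4333 L/s.
New flow: 54 L/min ÷ 60 = 0.9 L/s.
PIP = Vt/C + R·V̇ + PEEP (constant-flow equation of motion).
Only the resistive term changes: ΔPIP = R × ΔV̇ = 7.4 × (0.9 − 0.4333) = 7.4 × 0.4667 = 3.454 cmH2O.
Original PIP = 435/39.9 + 7.4×0.4333 + 5 = 19.109 cmH2O; new PIP = 19.109 + (3.454) = 22.563 cmH2O.

22.6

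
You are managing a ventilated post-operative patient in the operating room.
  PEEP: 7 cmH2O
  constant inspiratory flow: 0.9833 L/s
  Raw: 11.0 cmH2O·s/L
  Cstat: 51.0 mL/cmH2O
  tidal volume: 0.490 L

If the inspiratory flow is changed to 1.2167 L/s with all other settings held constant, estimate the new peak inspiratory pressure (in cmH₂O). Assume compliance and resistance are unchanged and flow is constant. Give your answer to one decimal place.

30.0

PIP = Vt/C + R·V̇ + PEEP (constant-flow equation of motion).
Only the resistive term changes: ΔPIP = R × ΔV̇ = 11.0 × (1.2167 − 0.9833) = 11.0 × 0.2334 = 2.567 cmH2O.
Original PIP = 490/51.0 + 11.0×0.9833 + 7 = 27.424 cmH2O; new PIP = 27.424 + (2.567) = 29.991 cmH2O.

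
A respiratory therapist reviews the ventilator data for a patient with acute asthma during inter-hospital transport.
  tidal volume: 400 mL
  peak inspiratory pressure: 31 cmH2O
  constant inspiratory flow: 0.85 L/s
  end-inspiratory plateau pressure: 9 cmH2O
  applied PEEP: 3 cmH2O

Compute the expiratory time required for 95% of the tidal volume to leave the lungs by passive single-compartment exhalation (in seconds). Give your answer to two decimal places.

R = (PIP − Pplat)/V̇ = (31 − 9) / 0.85 = 22.0/0.85 = 25.882 cmH2O·s/L.
C = Vt/(Pplat − PEEP) = 400.0 / (9 − 3) = 400.0/6.0 = 66.667 mL/cmH2O.
τ = R × C = 25.882 × 0.06667 L/cmH2O = 1.726 s.
t = −τ·ln(1 − 0.95) = −1.726·ln(0.05) = 5.171 s.

5.17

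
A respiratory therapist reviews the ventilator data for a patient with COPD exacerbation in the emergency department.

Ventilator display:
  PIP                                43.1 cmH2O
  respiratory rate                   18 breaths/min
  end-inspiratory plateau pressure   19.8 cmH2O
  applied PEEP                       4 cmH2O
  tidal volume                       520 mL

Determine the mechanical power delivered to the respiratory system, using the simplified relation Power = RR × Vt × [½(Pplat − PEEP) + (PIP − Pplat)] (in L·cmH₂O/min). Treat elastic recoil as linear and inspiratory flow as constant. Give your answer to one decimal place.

292.0

Per-breath work = Vt × [½(Pplat−PEEP) + (PIP−Pplat)] = 0.520 × [0.5×15.8 + 23.3] = 0.520 × 31.2 = 16.224 L·cmH2O.
Power = 18 × 16.224 = 292.03 L·cmH2O/min.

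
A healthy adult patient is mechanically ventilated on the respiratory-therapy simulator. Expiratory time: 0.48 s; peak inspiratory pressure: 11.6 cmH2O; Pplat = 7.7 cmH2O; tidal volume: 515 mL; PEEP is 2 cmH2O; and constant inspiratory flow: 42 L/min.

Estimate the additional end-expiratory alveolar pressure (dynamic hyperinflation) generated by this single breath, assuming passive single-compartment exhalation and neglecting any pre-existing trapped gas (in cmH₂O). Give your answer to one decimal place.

Flow: 42 L/min ÷ 60 = 0.7 L/s.
R = (PIP − Pplat)/V̇ = (11.6 − 7.7) / 0.7 = 3.9/0.7 = 5.571 cmH2O·s/L.
C = Vt/(Pplat − PEEP) = 515.0 / (7.7 − 2) = 515.0/5.7 = 90.351 mL/cmH2O.
τ = R × C = 5.571 × 0.09035 L/cmH2O = 0.5033 s.
Fraction remaining = e^(−Te/τ) = e^(−0.48/0.5033) = 0.3853; trapped volume = 515.0 × 0.3853 = 198.43 mL.
Additional alveolar pressure from trapping ≈ V_trapped / C = 198.43 / 90.351 = 2.196 cmH2O.

2.2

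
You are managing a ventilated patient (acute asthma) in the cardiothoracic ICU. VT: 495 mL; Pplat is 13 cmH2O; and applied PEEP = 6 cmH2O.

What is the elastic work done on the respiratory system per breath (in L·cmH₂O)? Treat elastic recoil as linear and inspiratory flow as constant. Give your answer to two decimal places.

1.73

Elastic work ≈ ½ × (Pplat − PEEP) × Vt = 0.5 × (13 − 6) × 0.495 L = 0.5 × 7.0 × 0.495 = 1.733 L·cmH2O.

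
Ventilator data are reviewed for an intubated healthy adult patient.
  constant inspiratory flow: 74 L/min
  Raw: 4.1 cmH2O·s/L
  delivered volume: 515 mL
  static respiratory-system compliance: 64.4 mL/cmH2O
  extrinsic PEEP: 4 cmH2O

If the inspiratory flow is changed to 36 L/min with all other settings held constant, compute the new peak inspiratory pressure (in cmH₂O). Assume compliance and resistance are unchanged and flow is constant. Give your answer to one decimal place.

Flow: 74 L/min ÷ 60 = 1.2333 L/s.
New flow: 36 L/min ÷ 60 = 0.6 L/s.
PIP = Vt/C + R·V̇ + PEEP (constant-flow equation of motion).
Only the resistive term changes: ΔPIP = R × ΔV̇ = 4.1 × (0.6 − 1.2333) = 4.1 × -0.6333 = -2.597 cmH2O.
Original PIP = 515/64.4 + 4.1×1.2333 + 4 = 17.053 cmH2O; new PIP = 17.053 + (-2.597) = 14.456 cmH2O.

14.5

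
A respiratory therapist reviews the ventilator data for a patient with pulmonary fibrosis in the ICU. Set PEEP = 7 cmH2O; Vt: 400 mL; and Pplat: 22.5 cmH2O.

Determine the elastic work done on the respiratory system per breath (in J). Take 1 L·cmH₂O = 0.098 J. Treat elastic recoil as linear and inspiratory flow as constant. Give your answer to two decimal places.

0.30

Elastic work ≈ ½ × (Pplat − PEEP) × Vt = 0.5 × (22.5 − 7) × 0.400 L = 0.5 × 15.5 × 0.400 = 3.1 L·cmH2O.
× 0.098 J/(L·cmH2O) → 0.3038 J.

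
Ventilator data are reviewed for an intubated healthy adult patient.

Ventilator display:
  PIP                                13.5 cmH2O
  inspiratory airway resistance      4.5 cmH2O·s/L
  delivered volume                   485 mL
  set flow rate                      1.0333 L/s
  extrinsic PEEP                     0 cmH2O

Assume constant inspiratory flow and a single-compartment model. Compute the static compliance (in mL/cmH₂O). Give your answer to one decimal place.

54.8

Equation of motion (constant flow): PIP = Vt/C + R·V̇ + PEEP.
Vt/C = PIP − R·V̇ − PEEP = 13.5 − 4.5×1.0333 − 0 = 13.5 − 4.65 − 0 = 8.85 cmH2O.
C = Vt / 8.85 = 485 / 8.85 = 54.802 mL/cmH2O.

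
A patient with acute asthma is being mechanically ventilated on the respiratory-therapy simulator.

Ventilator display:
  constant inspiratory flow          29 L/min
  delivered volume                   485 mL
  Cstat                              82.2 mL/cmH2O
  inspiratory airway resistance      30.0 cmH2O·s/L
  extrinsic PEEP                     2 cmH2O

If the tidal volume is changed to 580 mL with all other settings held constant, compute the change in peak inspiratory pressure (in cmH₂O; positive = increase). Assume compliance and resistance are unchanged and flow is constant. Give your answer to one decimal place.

1.2

PIP = Vt/C + R·V̇ + PEEP (constant-flow equation of motion).
Only the elastic term changes: ΔPIP = ΔVt / C = (580 − 485) / 82.2 = 1.156 cmH2O.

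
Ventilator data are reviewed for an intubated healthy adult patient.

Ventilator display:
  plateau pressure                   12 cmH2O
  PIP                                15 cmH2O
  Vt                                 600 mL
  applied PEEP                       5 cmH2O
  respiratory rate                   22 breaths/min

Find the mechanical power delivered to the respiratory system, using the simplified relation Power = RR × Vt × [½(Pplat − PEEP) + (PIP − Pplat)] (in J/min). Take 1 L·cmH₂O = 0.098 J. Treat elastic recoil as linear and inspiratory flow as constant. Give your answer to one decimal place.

Per-breath work = Vt × [½(Pplat−PEEP) + (PIP−Pplat)] = 0.600 × [0.5×7.0 + 3.0] = 0.600 × 6.5 = 3.9 L·cmH2O.
Power = 22 × 3.9 = 85.8 L·cmH2O/min.
× 0.098 J/(L·cmH2O) → 8.408 J/min.

8.4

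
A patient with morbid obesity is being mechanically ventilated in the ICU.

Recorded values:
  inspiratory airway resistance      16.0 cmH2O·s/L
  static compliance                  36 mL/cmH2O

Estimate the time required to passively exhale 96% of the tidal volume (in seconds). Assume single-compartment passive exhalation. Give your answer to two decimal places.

1.85

τ = R × C = 16.0 × 36 mL/cmH2O = 16.0 × 0.036 L/cmH2O = 0.576 s.
Exhaled fraction f = 1 − e^(−t/τ) → t = −τ·ln(1 − f) = −0.576·ln(0.04) = 1.854 s.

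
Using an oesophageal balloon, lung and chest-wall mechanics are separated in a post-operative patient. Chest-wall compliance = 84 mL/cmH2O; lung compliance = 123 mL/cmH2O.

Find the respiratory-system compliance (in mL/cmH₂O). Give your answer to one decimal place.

Lung and chest wall are elastances in series: 1/Crs = 1/CL + 1/Ccw.
1/Crs = 1/123 + 1/84 = 0.02003.
Crs = 49.925 mL/cmH2O.

49.9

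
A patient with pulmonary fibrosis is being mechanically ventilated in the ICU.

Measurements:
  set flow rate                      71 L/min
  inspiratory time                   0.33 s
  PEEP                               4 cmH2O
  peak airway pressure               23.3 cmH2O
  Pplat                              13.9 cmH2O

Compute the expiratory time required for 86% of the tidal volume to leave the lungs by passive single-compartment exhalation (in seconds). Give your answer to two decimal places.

0.62

Flow: 71 L/min ÷ 60 = 1.1833 L/s.
Vt = flow × Ti = 1.1833 L/s × 0.33 s × 1000 mL/L = 390.49 mL.
R = (PIP − Pplat)/V̇ = (23.3 − 13.9) / 1.1833 = 9.4/1.1833 = 7.944 cmH2O·s/L.
C = Vt/(Pplat − PEEP) = 390.49 / (13.9 − 4) = 390.49/9.9 = 39.443 mL/cmH2O.
τ = R × C = 7.944 × 0.03944 L/cmH2O = 0.3133 s.
t = −τ·ln(1 − 0.86) = −0.3133·ln(0.14) = 0.616 s.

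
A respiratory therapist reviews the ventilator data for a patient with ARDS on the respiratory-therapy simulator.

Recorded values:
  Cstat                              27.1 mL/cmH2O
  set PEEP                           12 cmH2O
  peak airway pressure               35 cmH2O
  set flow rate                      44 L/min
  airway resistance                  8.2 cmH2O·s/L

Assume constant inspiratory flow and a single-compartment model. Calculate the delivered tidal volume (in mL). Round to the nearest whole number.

460

Flow: 44 L/min ÷ 60 = 0.7333 L/s.
Equation of motion (constant flow): PIP = Vt/C + R·V̇ + PEEP.
Vt/C = PIP − R·V̇ − PEEP = 35 − 6.013 − 12 = 16.987 cmH2O.
Vt = C × 16.987 = 27.1 × 16.987 = 460.35 mL.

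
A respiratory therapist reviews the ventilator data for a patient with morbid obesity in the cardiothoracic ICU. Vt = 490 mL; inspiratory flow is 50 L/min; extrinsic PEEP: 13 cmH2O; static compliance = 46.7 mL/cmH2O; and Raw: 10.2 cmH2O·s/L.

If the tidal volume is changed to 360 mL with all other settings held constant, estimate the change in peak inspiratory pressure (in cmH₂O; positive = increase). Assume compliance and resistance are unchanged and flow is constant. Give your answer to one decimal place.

PIP = Vt/C + R·V̇ + PEEP (constant-flow equation of motion).
Only the elastic term changes: ΔPIP = ΔVt / C = (360 − 490) / 46.7 = -2.784 cmH2O.

-2.8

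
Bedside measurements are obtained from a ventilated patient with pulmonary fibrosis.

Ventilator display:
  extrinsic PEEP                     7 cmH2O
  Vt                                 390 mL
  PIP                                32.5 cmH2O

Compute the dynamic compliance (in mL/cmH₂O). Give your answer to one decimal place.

15.3

Dynamic compliance = Vt / (PIP − PEEP) = 390 / (32.5 − 7) = 390 / 25.5 = 15.294 mL/cmH2O.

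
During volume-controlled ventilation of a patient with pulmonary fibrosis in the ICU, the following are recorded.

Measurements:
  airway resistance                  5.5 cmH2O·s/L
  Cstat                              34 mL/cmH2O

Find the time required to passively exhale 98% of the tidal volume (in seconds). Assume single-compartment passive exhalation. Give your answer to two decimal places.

τ = R × C = 5.5 × 34 mL/cmH2O = 5.5 × 0.034 L/cmH2O = 0.187 s.
Exhaled fraction f = 1 − e^(−t/τ) → t = −τ·ln(1 − f) = −0.187·ln(0.02) = 0.7315 s.

0.73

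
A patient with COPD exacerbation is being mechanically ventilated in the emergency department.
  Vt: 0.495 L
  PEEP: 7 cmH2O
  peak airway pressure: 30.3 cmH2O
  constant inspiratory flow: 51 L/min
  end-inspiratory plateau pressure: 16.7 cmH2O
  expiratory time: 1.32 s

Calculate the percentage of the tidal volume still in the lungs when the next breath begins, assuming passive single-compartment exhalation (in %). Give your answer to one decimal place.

Flow: 51 L/min ÷ 60 = 0.85 L/s.
R = (PIP − Pplat)/V̇ = (30.3 − 16.7) / 0.85 = 13.6/0.85 = 16.0 cmH2O·s/L.
C = Vt/(Pplat − PEEP) = 495.0 / (16.7 − 7) = 495.0/9.7 = 51.031 mL/cmH2O.
τ = R × C = 16.0 × 0.05103 L/cmH2O = 0.8165 s.
Fraction remaining at end-expiration = e^(−Te/τ) = e^(−1.32/0.8165) = 0.1986 → 19.86%.

19.9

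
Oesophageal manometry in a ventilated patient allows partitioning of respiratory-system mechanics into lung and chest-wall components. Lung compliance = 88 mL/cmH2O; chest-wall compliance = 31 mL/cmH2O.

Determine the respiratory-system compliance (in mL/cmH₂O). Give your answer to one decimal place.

Lung and chest wall are elastances in series: 1/Crs = 1/CL + 1/Ccw.
1/Crs = 1/88 + 1/31 = 0.04362.
Crs = 22.925 mL/cmH2O.

22.9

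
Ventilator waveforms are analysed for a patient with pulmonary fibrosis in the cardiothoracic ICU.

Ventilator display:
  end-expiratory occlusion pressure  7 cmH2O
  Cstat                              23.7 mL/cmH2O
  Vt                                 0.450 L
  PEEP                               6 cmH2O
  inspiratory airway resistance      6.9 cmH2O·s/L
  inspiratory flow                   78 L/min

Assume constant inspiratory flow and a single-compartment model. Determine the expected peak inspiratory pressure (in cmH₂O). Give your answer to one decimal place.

Flow: 78 L/min ÷ 60 = 1.3 L/s.
Total PEEP = 7 cmH2O (set 6 + intrinsic 1); this is the baseline alveolar pressure.
Equation of motion (constant flow): PIP = Vt/C + R·V̇ + PEEP.
PIP = 450/23.7 + 6.9×1.3 + 7 = 18.987 + 8.97 + 7 = 34.957 cmH2O.

35.0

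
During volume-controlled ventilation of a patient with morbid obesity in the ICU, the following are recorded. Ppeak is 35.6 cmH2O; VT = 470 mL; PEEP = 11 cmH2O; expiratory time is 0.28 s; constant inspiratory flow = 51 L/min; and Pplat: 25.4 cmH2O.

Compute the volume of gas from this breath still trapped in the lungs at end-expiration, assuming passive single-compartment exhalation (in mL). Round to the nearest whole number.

Flow: 51 L/min ÷ 60 = 0.85 L/s.
R = (PIP − Pplat)/V̇ = (35.6 − 25.4) / 0.85 = 10.2/0.85 = 12.0 cmH2O·s/L.
C = Vt/(Pplat − PEEP) = 470.0 / (25.4 − 11) = 470.0/14.4 = 32.639 mL/cmH2O.
τ = R × C = 12.0 × 0.03264 L/cmH2O = 0.3917 s.
Fraction remaining = e^(−Te/τ) = e^(−0.28/0.3917) = 0.4893.
Trapped volume = 470.0 × 0.4893 = 229.97 mL.

230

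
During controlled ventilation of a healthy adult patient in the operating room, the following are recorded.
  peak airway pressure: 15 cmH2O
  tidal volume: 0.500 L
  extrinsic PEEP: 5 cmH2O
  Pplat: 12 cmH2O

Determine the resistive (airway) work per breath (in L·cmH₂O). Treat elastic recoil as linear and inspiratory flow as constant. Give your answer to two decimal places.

With constant inspiratory flow the resistive pressure is constant at PIP − Pplat = 15 − 12 = 3.0 cmH2O, so resistive work = 3.0 × 0.500 = 1.5 L·cmH2O.

1.50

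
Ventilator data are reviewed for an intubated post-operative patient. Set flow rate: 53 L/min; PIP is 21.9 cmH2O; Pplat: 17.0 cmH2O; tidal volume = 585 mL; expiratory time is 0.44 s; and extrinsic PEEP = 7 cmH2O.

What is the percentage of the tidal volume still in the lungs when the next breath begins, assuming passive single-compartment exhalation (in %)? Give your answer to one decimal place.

25.8

Flow: 53 L/min ÷ 60 = 0.8833 L/s.
R = (PIP − Pplat)/V̇ = (21.9 − 17.0) / 0.8833 = 4.9/0.8833 = 5.547 cmH2O·s/L.
C = Vt/(Pplat − PEEP) = 585.0 / (17.0 − 7) = 585.0/10.0 = 58.5 mL/cmH2O.
τ = R × C = 5.547 × 0.0585 L/cmH2O = 0.3245 s.
Fraction remaining at end-expiration = e^(−Te/τ) = e^(−0.44/0.3245) = 0.2577 → 25.77%.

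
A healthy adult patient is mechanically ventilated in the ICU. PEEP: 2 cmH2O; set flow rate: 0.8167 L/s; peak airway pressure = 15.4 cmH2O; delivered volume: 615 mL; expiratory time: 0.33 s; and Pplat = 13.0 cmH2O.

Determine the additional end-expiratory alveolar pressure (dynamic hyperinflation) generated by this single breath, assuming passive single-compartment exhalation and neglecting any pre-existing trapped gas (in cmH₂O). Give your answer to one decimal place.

R = (PIP − Pplat)/V̇ = (15.4 − 13.0) / 0.8167 = 2.4/0.8167 = 2.939 cmH2O·s/L.
C = Vt/(Pplat − PEEP) = 615.0 / (13.0 − 2) = 615.0/11.0 = 55.909 mL/cmH2O.
τ = R × C = 2.939 × 0.05591 L/cmH2O = 0.1643 s.
Fraction remaining = e^(−Te/τ) = e^(−0.33/0.1643) = 0.1342; trapped volume = 615.0 × 0.1342 = 82.533 mL.
Additional alveolar pressure from trapping ≈ V_trapped / C = 82.533 / 55.909 = 1.476 cmH2O.

1.5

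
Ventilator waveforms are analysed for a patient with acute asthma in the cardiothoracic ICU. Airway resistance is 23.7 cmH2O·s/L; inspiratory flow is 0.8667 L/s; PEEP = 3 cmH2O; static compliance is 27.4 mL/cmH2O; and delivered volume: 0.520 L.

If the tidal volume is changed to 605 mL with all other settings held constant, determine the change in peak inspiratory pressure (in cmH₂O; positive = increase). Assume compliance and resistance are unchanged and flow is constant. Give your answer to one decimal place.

3.1

PIP = Vt/C + R·V̇ + PEEP (constant-flow equation of motion).
Only the elastic term changes: ΔPIP = ΔVt / C = (605 − 520) / 27.4 = 3.102 cmH2O.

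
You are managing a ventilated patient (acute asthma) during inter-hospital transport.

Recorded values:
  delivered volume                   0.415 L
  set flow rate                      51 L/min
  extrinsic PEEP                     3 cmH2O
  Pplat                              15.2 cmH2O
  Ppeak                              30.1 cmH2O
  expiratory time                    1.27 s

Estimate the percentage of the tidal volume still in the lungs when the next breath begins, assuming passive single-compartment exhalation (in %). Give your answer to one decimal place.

Flow: 51 L/min ÷ 60 = 0.85 L/s.
R = (PIP − Pplat)/V̇ = (30.1 − 15.2) / 0.85 = 14.9/0.85 = 17.529 cmH2O·s/L.
C = Vt/(Pplat − PEEP) = 415.0 / (15.2 − 3) = 415.0/12.2 = 34.016 mL/cmH2O.
τ = R × C = 17.529 × 0.03402 L/cmH2O = 0.5963 s.
Fraction remaining at end-expiration = e^(−Te/τ) = e^(−1.27/0.5963) = 0.1189 → 11.89%.

11.9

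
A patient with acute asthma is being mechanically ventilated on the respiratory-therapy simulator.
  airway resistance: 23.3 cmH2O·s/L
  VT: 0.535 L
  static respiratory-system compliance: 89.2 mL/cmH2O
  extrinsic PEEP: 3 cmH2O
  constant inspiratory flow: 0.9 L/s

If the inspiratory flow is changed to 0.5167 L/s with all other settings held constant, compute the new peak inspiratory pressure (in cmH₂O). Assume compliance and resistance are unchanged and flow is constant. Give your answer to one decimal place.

PIP = Vt/C + R·V̇ + PEEP (constant-flow equation of motion).
Only the resistive term changes: ΔPIP = R × ΔV̇ = 23.3 × (0.5167 − 0.9) = 23.3 × -0.3833 = -8.931 cmH2O.
Original PIP = 535/89.2 + 23.3×0.9 + 3 = 29.968 cmH2O; new PIP = 29.968 + (-8.931) = 21.037 cmH2O.

21.0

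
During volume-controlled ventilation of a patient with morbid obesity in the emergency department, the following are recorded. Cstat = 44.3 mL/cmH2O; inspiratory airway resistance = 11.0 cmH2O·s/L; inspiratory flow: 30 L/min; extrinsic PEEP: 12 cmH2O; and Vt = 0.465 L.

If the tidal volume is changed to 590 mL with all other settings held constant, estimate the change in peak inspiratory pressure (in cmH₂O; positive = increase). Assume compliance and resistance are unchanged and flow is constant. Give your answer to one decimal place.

PIP = Vt/C + R·V̇ + PEEP (constant-flow equation of motion).
Only the elastic term changes: ΔPIP = ΔVt / C = (590 − 465) / 44.3 = 2.822 cmH2O.

2.8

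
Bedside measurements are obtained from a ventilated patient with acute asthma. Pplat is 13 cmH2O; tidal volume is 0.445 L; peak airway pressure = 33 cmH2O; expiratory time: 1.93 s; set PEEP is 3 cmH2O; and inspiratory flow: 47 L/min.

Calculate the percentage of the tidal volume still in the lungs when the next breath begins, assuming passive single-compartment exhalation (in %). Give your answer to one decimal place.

18.3

Flow: 47 L/min ÷ 60 = 0.7833 L/s.
R = (PIP − Pplat)/V̇ = (33 − 13) / 0.7833 = 20.0/0.7833 = 25.533 cmH2O·s/L.
C = Vt/(Pplat − PEEP) = 445.0 / (13 − 3) = 445.0/10.0 = 44.5 mL/cmH2O.
τ = R × C = 25.533 × 0.0445 L/cmH2O = 1.136 s.
Fraction remaining at end-expiration = e^(−Te/τ) = e^(−1.93/1.136) = 0.1829 → 18.29%.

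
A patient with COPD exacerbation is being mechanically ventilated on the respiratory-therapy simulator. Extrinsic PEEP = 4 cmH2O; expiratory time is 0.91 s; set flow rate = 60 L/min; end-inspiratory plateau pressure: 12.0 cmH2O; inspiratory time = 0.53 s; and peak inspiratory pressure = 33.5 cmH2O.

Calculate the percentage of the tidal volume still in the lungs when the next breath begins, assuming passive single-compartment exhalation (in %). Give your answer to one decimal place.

52.8

Flow: 60 L/min ÷ 60 = 1 L/s.
Vt = flow × Ti = 1 L/s × 0.53 s × 1000 mL/L = 530.0 mL.
R = (PIP − Pplat)/V̇ = (33.5 − 12.0) / 1 = 21.5/1 = 21.5 cmH2O·s/L.
C = Vt/(Pplat − PEEP) = 530.0 / (12.0 − 4) = 530.0/8.0 = 66.25 mL/cmH2O.
τ = R × C = 21.5 × 0.06625 L/cmH2O = 1.424 s.
Fraction remaining at end-expiration = e^(−Te/τ) = e^(−0.91/1.424) = 0.5278 → 52.78%.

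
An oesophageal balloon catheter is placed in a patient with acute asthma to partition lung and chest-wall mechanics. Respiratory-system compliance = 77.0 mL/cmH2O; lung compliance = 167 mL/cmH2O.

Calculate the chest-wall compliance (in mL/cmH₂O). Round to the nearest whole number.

1/Ccw = 1/Crs − 1/CL.
1/Ccw = 1/77.0 − 1/167 = 0.006999.
Ccw = 142.88 mL/cmH2O.

143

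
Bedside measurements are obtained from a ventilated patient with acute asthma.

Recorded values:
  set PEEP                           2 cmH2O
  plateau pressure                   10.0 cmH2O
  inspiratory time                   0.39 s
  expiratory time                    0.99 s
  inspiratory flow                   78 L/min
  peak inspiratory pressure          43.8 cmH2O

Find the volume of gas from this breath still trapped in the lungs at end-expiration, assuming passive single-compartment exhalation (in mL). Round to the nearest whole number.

278

Flow: 78 L/min ÷ 60 = 1.3 L/s.
Vt = flow × Ti = 1.3 L/s × 0.39 s × 1000 mL/L = 507.0 mL.
R = (PIP − Pplat)/V̇ = (43.8 − 10.0) / 1.3 = 33.8/1.3 = 26.0 cmH2O·s/L.
C = Vt/(Pplat − PEEP) = 507.0 / (10.0 − 2) = 507.0/8.0 = 63.375 mL/cmH2O.
τ = R × C = 26.0 × 0.06338 L/cmH2O = 1.648 s.
Fraction remaining = e^(−Te/τ) = e^(−0.99/1.648) = 0.5484.
Trapped volume = 507.0 × 0.5484 = 278.04 mL.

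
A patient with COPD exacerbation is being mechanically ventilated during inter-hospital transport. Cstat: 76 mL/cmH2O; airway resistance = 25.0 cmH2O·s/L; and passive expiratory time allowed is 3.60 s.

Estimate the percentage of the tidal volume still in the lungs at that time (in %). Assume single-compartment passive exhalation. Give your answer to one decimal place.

τ = R × C = 25.0 × 76 mL/cmH2O = 25.0 × 0.076 L/cmH2O = 1.9 s.
Passive exhalation: V(t)/V₀ = e^(−t/τ) = e^(−3.60/1.9) = 0.1504.
Fraction remaining = 0.1504 → 15.04%.

15.0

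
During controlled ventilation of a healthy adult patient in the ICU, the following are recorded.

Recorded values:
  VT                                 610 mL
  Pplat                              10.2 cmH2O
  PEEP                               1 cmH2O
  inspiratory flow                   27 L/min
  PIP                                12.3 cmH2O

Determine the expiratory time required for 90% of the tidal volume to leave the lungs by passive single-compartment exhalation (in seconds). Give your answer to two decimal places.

Flow: 27 L/min ÷ 60 = 0.45 L/s.
R = (PIP − Pplat)/V̇ = (12.3 − 10.2) / 0.45 = 2.1/0.45 = 4.667 cmH2O·s/L.
C = Vt/(Pplat − PEEP) = 610.0 / (10.2 − 1) = 610.0/9.2 = 66.304 mL/cmH2O.
τ = R × C = 4.667 × 0.0663 L/cmH2O = 0.3094 s.
t = −τ·ln(1 − 0.90) = −0.3094·ln(0.1) = 0.7124 s.

0.71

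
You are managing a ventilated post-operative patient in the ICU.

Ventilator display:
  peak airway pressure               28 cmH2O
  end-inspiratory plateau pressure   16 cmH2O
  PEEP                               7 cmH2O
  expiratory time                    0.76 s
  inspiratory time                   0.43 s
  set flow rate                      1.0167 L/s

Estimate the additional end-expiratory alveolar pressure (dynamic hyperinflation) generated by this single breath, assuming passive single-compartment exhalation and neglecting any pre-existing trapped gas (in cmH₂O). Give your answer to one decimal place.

Vt = flow × Ti = 1.0167 L/s × 0.43 s × 1000 mL/L = 437.18 mL.
R = (PIP − Pplat)/V̇ = (28 − 16) / 1.0167 = 12.0/1.0167 = 11.803 cmH2O·s/L.
C = Vt/(Pplat − PEEP) = 437.18 / (16 − 7) = 437.18/9.0 = 48.576 mL/cmH2O.
τ = R × C = 11.803 × 0.04858 L/cmH2O = 0.5734 s.
Fraction remaining = e^(−Te/τ) = e^(−0.76/0.5734) = 0.2657; trapped volume = 437.18 × 0.2657 = 116.16 mL.
Additional alveolar pressure from trapping ≈ V_trapped / C = 116.16 / 48.576 = 2.391 cmH2O.

2.4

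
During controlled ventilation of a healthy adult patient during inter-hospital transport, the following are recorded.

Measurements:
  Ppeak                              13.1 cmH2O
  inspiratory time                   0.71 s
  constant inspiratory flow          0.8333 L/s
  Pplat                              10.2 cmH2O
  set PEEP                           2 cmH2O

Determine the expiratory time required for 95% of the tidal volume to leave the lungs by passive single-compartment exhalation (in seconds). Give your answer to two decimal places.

0.75

Vt = flow × Ti = 0.8333 L/s × 0.71 s × 1000 mL/L = 591.64 mL.
R = (PIP − Pplat)/V̇ = (13.1 − 10.2) / 0.8333 = 2.9/0.8333 = 3.48 cmH2O·s/L.
C = Vt/(Pplat − PEEP) = 591.64 / (10.2 − 2) = 591.64/8.2 = 72.151 mL/cmH2O.
τ = R × C = 3.48 × 0.07215 L/cmH2O = 0.2511 s.
t = −τ·ln(1 − 0.95) = −0.2511·ln(0.05) = 0.7522 s.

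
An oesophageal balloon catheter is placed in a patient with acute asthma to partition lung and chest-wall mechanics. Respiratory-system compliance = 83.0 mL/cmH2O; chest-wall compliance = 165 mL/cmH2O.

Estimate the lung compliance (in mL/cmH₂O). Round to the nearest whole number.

167

1/CL = 1/Crs − 1/Ccw.
1/CL = 1/83.0 − 1/165 = 0.005988.
CL = 167.0 mL/cmH2O.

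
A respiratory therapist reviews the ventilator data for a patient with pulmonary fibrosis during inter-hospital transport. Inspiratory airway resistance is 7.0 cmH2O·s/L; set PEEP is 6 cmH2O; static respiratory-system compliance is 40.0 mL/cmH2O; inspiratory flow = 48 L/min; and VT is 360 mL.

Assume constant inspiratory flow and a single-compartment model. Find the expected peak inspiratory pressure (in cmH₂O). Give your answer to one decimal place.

20.6

Flow: 48 L/min ÷ 60 = 0.8 L/s.
Equation of motion (constant flow): PIP = Vt/C + R·V̇ + PEEP.
PIP = 360/40.0 + 7.0×0.8 + 6 = 9.0 + 5.6 + 6 = 20.6 cmH2O.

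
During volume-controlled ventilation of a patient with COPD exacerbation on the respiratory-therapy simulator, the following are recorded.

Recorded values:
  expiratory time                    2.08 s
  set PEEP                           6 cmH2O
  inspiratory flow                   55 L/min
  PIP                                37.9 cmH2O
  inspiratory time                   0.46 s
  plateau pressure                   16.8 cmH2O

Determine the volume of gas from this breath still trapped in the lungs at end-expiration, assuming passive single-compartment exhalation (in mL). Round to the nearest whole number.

42

Flow: 55 L/min ÷ 60 = 0.9167 L/s.
Vt = flow × Ti = 0.9167 L/s × 0.46 s × 1000 mL/L = 421.68 mL.
R = (PIP − Pplat)/V̇ = (37.9 − 16.8) / 0.9167 = 21.1/0.9167 = 23.017 cmH2O·s/L.
C = Vt/(Pplat − PEEP) = 421.68 / (16.8 − 6) = 421.68/10.8 = 39.044 mL/cmH2O.
τ = R × C = 23.017 × 0.03904 L/cmH2O = 0.8986 s.
Fraction remaining = e^(−Te/τ) = e^(−2.08/0.8986) = 0.09879.
Trapped volume = 421.68 × 0.09879 = 41.658 mL.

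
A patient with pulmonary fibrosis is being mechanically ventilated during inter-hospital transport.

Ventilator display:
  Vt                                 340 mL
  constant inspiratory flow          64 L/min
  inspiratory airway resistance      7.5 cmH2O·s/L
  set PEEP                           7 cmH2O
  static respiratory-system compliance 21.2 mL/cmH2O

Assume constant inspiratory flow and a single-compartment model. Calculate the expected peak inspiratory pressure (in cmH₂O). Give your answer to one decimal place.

31.0

Flow: 64 L/min ÷ 60 = 1.0667 L/s.
Equation of motion (constant flow): PIP = Vt/C + R·V̇ + PEEP.
PIP = 340/21.2 + 7.5×1.0667 + 7 = 16.038 + 8.0 + 7 = 31.038 cmH2O.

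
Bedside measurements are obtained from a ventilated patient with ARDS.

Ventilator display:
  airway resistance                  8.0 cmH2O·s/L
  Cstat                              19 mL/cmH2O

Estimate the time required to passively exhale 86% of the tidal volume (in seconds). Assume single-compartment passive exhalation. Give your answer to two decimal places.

0.30

τ = R × C = 8.0 × 19 mL/cmH2O = 8.0 × 0.019 L/cmH2O = 0.152 s.
Exhaled fraction f = 1 − e^(−t/τ) → t = −τ·ln(1 − f) = −0.152·ln(0.14) = 0.2988 s.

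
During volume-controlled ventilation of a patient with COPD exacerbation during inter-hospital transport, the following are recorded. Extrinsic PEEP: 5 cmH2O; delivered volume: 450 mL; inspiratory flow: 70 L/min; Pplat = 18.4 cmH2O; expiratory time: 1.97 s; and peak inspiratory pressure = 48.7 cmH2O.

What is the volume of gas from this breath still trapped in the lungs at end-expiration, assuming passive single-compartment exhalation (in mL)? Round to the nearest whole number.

47

Flow: 70 L/min ÷ 60 = 1.1667 L/s.
R = (PIP − Pplat)/V̇ = (48.7 − 18.4) / 1.1667 = 30.3/1.1667 = 25.971 cmH2O·s/L.
C = Vt/(Pplat − PEEP) = 450.0 / (18.4 − 5) = 450.0/13.4 = 33.582 mL/cmH2O.
τ = R × C = 25.971 × 0.03358 L/cmH2O = 0.8721 s.
Fraction remaining = e^(−Te/τ) = e^(−1.97/0.8721) = 0.1045.
Trapped volume = 450.0 × 0.1045 = 47.025 mL.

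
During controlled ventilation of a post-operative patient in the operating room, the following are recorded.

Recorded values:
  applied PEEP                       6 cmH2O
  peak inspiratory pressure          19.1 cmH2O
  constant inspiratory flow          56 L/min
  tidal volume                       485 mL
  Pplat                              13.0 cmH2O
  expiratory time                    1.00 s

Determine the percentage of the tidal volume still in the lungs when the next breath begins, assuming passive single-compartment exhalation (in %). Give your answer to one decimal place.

11.0

Flow: 56 L/min ÷ 60 = 0.9333 L/s.
R = (PIP − Pplat)/V̇ = (19.1 − 13.0) / 0.9333 = 6.1/0.9333 = 6.536 cmH2O·s/L.
C = Vt/(Pplat − PEEP) = 485.0 / (13.0 − 6) = 485.0/7.0 = 69.286 mL/cmH2O.
τ = R × C = 6.536 × 0.06929 L/cmH2O = 0.4529 s.
Fraction remaining at end-expiration = e^(−Te/τ) = e^(−1.00/0.4529) = 0.1099 → 10.99%.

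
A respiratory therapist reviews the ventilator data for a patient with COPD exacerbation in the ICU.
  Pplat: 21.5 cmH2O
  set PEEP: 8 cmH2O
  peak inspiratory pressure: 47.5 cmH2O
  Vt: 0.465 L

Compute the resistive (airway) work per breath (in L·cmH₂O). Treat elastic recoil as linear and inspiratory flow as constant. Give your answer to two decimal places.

With constant inspiratory flow the resistive pressure is constant at PIP − Pplat = 47.5 − 21.5 = 26.0 cmH2O, so resistive work = 26.0 × 0.465 = 12.09 L·cmH2O.

12.09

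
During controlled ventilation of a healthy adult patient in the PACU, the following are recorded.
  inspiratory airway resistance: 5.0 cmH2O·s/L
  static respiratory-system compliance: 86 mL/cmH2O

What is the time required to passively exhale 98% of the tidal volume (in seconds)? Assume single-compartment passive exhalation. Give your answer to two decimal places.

1.68

τ = R × C = 5.0 × 86 mL/cmH2O = 5.0 × 0.086 L/cmH2O = 0.43 s.
Exhaled fraction f = 1 − e^(−t/τ) → t = −τ·ln(1 − f) = −0.43·ln(0.02) = 1.682 s.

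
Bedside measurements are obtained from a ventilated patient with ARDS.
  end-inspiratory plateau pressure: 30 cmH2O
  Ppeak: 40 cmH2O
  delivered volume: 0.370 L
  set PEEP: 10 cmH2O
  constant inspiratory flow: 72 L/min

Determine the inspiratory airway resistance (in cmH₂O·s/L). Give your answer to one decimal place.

Flow: 72 L/min ÷ 60 = 1.2 L/s.
Raw = (PIP − Pplat) / flow = (40 − 30) / 1.2 = 10.0 / 1.2 = 8.333 cmH2O·s/L.

8.3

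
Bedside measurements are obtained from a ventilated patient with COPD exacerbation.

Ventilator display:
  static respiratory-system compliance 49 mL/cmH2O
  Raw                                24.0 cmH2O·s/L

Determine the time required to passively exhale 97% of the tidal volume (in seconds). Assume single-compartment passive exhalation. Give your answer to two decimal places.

τ = R × C = 24.0 × 49 mL/cmH2O = 24.0 × 0.049 L/cmH2O = 1.176 s.
Exhaled fraction f = 1 − e^(−t/τ) → t = −τ·ln(1 − f) = −1.176·ln(0.03) = 4.124 s.

4.12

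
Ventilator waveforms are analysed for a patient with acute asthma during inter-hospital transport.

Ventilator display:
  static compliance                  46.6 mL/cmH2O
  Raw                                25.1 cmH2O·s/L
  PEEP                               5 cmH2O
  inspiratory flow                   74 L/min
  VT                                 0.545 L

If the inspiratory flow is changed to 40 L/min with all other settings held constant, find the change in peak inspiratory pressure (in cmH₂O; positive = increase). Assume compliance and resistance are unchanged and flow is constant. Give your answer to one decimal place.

Flow: 74 L/min ÷ 60 = 1.2333 L/s.
New flow: 40 L/min ÷ 60 = 0.6667 L/s.
PIP = Vt/C + R·V̇ + PEEP (constant-flow equation of motion).
Only the resistive term changes: ΔPIP = R × ΔV̇ = 25.1 × (0.6667 − 1.2333) = 25.1 × -0.5666 = -14.222 cmH2O.

-14.2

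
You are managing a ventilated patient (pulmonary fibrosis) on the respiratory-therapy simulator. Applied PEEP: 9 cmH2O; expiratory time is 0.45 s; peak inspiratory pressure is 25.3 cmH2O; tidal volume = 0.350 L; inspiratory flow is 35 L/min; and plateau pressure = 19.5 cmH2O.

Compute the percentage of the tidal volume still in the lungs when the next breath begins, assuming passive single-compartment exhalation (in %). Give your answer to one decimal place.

25.7

Flow: 35 L/min ÷ 60 = 0.5833 L/s.
R = (PIP − Pplat)/V̇ = (25.3 − 19.5) / 0.5833 = 5.8/0.5833 = 9.943 cmH2O·s/L.
C = Vt/(Pplat − PEEP) = 350.0 / (19.5 − 9) = 350.0/10.5 = 33.333 mL/cmH2O.
τ = R × C = 9.943 × 0.03333 L/cmH2O = 0.3314 s.
Fraction remaining at end-expiration = e^(−Te/τ) = e^(−0.45/0.3314) = 0.2572 → 25.72%.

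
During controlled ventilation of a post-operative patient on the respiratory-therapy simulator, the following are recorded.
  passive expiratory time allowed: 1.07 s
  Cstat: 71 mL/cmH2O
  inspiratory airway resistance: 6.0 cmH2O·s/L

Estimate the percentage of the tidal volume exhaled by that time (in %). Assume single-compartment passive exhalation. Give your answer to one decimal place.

91.9

τ = R × C = 6.0 × 71 mL/cmH2O = 6.0 × 0.071 L/cmH2O = 0.426 s.
Passive exhalation: V(t)/V₀ = e^(−t/τ) = e^(−1.07/0.426) = 0.08113.
Fraction exhaled = 1 − 0.08113 = 0.9189 → 91.89%.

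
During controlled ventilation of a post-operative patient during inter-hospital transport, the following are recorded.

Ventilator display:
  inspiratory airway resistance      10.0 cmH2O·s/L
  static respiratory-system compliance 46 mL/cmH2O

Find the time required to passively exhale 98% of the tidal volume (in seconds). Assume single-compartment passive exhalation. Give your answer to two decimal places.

τ = R × C = 10.0 × 46 mL/cmH2O = 10.0 × 0.046 L/cmH2O = 0.46 s.
Exhaled fraction f = 1 − e^(−t/τ) → t = −τ·ln(1 − f) = −0.46·ln(0.02) = 1.8 s.

1.80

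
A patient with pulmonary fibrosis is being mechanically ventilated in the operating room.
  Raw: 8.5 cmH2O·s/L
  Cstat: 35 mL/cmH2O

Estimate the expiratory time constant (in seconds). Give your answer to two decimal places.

τ = R × C = 8.5 × 35 mL/cmH2O = 8.5 × 0.035 L/cmH2O = 0.2975 s.

0.30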